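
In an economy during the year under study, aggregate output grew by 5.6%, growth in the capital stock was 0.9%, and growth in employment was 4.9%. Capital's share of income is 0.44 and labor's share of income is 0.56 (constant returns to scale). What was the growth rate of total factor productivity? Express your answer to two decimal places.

Labor's share = 1 − 0.44 = 0.56.
The capital stock: 0.44 × 0.9 = 0.396 pp.
Employment: 0.56 × 4.9 = 2.744 pp.
TFP growth = 5.6 − 3.14 = 2.46%.

Total factor productivity growth was 2.46%.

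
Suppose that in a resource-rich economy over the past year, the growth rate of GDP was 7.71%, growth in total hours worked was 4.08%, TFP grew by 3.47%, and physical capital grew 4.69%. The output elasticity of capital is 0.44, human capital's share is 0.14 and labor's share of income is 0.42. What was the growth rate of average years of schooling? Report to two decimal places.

Average years of schooling grew 3.31%.

Labor's share = 1 − 0.44 − 0.14 = 0.42.
gY = gA + 0.44×4.69 + 0.42×4.08 + 0.14×g.
0.14×g = 7.71 − 3.47 − 3.7772 = 0.4628.
g = 0.4628 / 0.14 = 3.3057%.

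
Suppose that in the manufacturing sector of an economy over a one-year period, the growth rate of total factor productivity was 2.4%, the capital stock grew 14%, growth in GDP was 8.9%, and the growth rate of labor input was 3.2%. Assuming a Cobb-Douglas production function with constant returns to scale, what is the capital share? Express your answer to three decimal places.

gY = gA + α·gK + (1−α)·gL, so gY − gA − gL = α(gK − gL).
8.9 − 2.4 − 3.2 = α × (14 − 3.2).
3.3 = 10.8 α, so α = 0.30556.

0.306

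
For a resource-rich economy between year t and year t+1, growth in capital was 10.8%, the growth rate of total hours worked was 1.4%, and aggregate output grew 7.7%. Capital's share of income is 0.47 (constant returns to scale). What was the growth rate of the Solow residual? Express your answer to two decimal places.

1.88%

Labor's share = 1 − 0.47 = 0.53.
Capital: 0.47 × 10.8 = 5.076 pp.
Total hours worked: 0.53 × 1.4 = 0.742 pp.
TFP growth = 7.7 − 5.818 = 1.882%.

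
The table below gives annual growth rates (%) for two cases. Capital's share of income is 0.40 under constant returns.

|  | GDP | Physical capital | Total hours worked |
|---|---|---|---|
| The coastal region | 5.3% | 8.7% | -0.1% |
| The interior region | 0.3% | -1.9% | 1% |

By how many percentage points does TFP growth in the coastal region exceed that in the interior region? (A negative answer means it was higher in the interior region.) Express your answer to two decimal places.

1.42 percentage points

Labor's share = 1 − 0.4 = 0.6.
The coastal region: TFP = 5.3 − 3.48 + 0.06 = 1.88%.
The interior region: TFP = 0.3 + 0.76 − 0.6 = 0.46%.
Difference = 1.88 − (0.46) = 1.42 pp.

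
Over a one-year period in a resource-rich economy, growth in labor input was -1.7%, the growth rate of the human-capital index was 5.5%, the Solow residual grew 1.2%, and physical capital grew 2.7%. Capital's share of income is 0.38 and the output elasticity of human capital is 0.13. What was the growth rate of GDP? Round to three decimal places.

2.108%

Labor's share = 1 − 0.38 − 0.13 = 0.49.
Physical capital: 0.38 × 2.7 = 1.026 pp.
The human-capital index: 0.13 × 5.5 = 0.715 pp.
Labor input: 0.49 × (-1.7) = -0.833 pp.
Output growth = 1.2 + 0.908 = 2.108%.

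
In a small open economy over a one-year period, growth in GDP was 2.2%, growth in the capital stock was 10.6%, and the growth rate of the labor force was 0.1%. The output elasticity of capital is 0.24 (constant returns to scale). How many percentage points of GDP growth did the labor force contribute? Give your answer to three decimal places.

0.076

Labor's share = 1 − 0.24 = 0.76.
Contribution = share × growth = 0.76 × 0.1 = 0.076 pp.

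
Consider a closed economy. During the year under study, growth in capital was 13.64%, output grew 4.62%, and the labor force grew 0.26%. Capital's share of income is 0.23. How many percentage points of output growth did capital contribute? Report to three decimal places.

Contribution = share × growth = 0.23 × 13.64 = 3.1372 pp.

3.137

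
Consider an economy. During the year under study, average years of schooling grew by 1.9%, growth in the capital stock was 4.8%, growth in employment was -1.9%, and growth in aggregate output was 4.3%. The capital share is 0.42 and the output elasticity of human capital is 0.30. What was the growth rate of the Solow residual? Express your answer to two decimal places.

2.25%

Labor's share = 1 − 0.42 − 0.3 = 0.28.
The capital stock: 0.42 × 4.8 = 2.016 pp.
Average years of schooling: 0.3 × 1.9 = 0.57 pp.
Employment: 0.28 × (-1.9) = -0.532 pp.
TFP growth = 4.3 − 2.054 = 2.246%.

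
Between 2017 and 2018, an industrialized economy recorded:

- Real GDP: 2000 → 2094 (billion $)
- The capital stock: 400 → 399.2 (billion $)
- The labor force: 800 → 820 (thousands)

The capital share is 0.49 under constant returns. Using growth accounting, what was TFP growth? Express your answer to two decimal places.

3.52%

Real GDP growth = (2094 − 2000) / 2000 = 4.7%.
The capital stock growth = (399.2 − 400) / 400 = -0.2%.
The labor force growth = (820 − 800) / 800 = 2.5%.
Labor's share = 1 − 0.49 = 0.51.
The capital stock: 0.49 × (-0.2) = -0.098 pp.
The labor force: 0.51 × 2.5 = 1.275 pp.
TFP growth = 4.7 − 1.177 = 3.523%.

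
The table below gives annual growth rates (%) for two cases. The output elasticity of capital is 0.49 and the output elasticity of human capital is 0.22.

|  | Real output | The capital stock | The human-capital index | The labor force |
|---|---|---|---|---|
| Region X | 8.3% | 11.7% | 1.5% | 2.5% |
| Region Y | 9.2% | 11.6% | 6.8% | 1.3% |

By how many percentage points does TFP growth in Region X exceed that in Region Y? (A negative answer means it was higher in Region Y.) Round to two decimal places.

Labor's share = 1 − 0.49 − 0.22 = 0.29.
Region X: TFP = 8.3 − 5.733 − 0.33 − 0.725 = 1.512%.
Region Y: TFP = 9.2 − 5.684 − 1.496 − 0.377 = 1.643%.
Difference = 1.512 − (1.643) = -0.131 pp.

-0.13 percentage points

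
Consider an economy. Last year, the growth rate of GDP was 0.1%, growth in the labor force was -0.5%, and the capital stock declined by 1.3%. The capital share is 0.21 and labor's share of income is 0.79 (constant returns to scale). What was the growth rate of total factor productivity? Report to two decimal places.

Total factor productivity growth was 0.77%.

Labor's share = 1 − 0.21 = 0.79.
The capital stock: 0.21 × (-1.3) = -0.273 pp.
The labor force: 0.79 × (-0.5) = -0.395 pp.
TFP growth = 0.1 + 0.668 = 0.768%.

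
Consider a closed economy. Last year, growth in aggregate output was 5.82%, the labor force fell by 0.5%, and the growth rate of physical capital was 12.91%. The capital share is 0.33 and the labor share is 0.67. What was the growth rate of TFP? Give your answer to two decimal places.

1.89%

Labor's share = 1 − 0.33 = 0.67.
Physical capital: 0.33 × 12.91 = 4.2603 pp.
The labor force: 0.67 × (-0.5) = -0.335 pp.
TFP growth = 5.82 − 3.9253 = 1.8947%.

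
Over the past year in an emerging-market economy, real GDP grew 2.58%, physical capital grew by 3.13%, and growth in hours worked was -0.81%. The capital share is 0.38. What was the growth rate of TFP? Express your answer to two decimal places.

TFP growth was 1.89%.

Labor's share = 1 − 0.38 = 0.62.
Physical capital: 0.38 × 3.13 = 1.1894 pp.
Hours worked: 0.62 × (-0.81) = -0.5022 pp.
TFP growth = 2.58 − 0.6872 = 1.8928%.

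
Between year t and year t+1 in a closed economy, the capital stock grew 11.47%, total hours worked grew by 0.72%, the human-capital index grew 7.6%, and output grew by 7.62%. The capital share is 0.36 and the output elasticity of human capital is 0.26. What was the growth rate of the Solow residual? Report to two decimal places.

Labor's share = 1 − 0.36 − 0.26 = 0.38.
The capital stock: 0.36 × 11.47 = 4.1292 pp.
The human-capital index: 0.26 × 7.6 = 1.976 pp.
Total hours worked: 0.38 × 0.72 = 0.2736 pp.
TFP growth = 7.62 − 6.3788 = 1.2412%.

1.24%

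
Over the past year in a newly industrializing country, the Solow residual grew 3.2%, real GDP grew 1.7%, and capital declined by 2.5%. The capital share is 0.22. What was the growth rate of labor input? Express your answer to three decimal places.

Labor's share = 1 − 0.22 = 0.78.
gY = gA + 0.22×(-2.5) + 0.78×g.
0.78×g = 1.7 − 3.2 + 0.55 = -0.95.
g = -0.95 / 0.78 = -1.21795%.

-1.218%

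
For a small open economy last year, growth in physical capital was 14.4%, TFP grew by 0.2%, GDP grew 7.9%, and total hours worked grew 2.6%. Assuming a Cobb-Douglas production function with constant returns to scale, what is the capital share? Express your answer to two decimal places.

0.43

gY = gA + α·gK + (1−α)·gL, so gY − gA − gL = α(gK − gL).
7.9 − 0.2 − 2.6 = α × (14.4 − 2.6).
5.1 = 11.8 α, so α = 0.4322.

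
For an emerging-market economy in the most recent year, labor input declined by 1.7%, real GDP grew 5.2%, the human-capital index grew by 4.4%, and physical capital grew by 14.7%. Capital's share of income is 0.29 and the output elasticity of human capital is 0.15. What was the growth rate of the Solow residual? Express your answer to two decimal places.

1.23%

Labor's share = 1 − 0.29 − 0.15 = 0.56.
Physical capital: 0.29 × 14.7 = 4.263 pp.
The human-capital index: 0.15 × 4.4 = 0.66 pp.
Labor input: 0.56 × (-1.7) = -0.952 pp.
TFP growth = 5.2 − 3.971 = 1.229%.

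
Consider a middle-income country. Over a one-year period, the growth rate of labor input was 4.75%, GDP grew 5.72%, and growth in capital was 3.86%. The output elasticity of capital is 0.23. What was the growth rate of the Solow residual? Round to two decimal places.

Labor's share = 1 − 0.23 = 0.77.
Capital: 0.23 × 3.86 = 0.8878 pp.
Labor input: 0.77 × 4.75 = 3.6575 pp.
TFP growth = 5.72 − 4.5453 = 1.1747%.

The Solow residual growth was 1.17%.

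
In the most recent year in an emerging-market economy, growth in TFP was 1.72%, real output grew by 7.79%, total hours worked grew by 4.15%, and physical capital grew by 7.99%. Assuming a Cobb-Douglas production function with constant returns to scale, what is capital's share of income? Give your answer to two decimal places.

gY = gA + α·gK + (1−α)·gL, so gY − gA − gL = α(gK − gL).
7.79 − 1.72 − 4.15 = α × (7.99 − 4.15).
1.92 = 3.84 α, so α = 0.5.

0.50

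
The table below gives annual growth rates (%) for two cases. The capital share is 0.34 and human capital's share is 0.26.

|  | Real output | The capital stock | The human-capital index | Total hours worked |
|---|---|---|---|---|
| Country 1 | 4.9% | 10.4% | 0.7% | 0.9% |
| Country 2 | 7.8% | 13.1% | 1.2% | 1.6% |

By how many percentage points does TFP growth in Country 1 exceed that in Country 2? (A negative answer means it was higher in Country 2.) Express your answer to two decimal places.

-1.57 percentage points

Labor's share = 1 − 0.34 − 0.26 = 0.4.
Country 1: TFP = 4.9 − 3.536 − 0.182 − 0.36 = 0.822%.
Country 2: TFP = 7.8 − 4.454 − 0.312 − 0.64 = 2.394%.
Difference = 0.822 − (2.394) = -1.572 pp.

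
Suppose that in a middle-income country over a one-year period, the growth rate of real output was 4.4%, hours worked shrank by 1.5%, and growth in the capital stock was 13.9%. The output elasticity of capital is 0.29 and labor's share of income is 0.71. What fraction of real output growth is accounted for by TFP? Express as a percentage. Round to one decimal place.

Labor's share = 1 − 0.29 = 0.71.
The capital stock: 0.29 × 13.9 = 4.031 pp.
Hours worked: 0.71 × (-1.5) = -1.065 pp.
TFP growth = 4.4 − 2.966 = 1.434%.
TFP share of growth = 1.434 / 4.4 × 100 = 32.591%.

TFP accounted for 32.6% of growth.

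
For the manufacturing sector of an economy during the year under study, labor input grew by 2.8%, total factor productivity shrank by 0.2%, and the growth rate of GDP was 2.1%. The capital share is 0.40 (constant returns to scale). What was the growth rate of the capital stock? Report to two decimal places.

The capital stock growth was 1.55%.

Labor's share = 1 − 0.4 = 0.6.
gY = gA + 0.6×2.8 + 0.4×g.
0.4×g = 2.1 + 0.2 − 1.68 = 0.62.
g = 0.62 / 0.4 = 1.55%.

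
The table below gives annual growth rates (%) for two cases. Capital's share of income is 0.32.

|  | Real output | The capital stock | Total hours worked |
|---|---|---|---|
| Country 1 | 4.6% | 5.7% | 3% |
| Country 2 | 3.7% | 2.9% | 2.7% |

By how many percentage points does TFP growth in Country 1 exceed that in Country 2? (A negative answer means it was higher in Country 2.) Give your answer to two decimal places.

Labor's share = 1 − 0.32 = 0.68.
Country 1: TFP = 4.6 − 1.824 − 2.04 = 0.736%.
Country 2: TFP = 3.7 − 0.928 − 1.836 = 0.936%.
Difference = 0.736 − (0.936) = -0.2 pp.

-0.20 percentage points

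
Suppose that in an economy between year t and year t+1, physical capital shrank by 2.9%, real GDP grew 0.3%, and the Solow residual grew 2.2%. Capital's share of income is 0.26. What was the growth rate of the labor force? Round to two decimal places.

-1.55%

Labor's share = 1 − 0.26 = 0.74.
gY = gA + 0.26×(-2.9) + 0.74×g.
0.74×g = 0.3 − 2.2 + 0.754 = -1.146.
g = -1.146 / 0.74 = -1.5486%.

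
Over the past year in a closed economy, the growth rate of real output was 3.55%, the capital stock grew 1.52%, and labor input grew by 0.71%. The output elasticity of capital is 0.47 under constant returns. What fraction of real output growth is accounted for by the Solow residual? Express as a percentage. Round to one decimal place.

Labor's share = 1 − 0.47 = 0.53.
The capital stock: 0.47 × 1.52 = 0.7144 pp.
Labor input: 0.53 × 0.71 = 0.3763 pp.
TFP growth = 3.55 − 1.0907 = 2.4593%.
TFP share of growth = 2.4593 / 3.55 × 100 = 69.276%.

69.3%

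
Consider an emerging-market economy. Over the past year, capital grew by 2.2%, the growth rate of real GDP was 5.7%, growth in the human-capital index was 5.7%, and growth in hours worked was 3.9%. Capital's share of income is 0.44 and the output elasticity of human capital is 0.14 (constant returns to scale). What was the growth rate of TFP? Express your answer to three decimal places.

2.296%

Labor's share = 1 − 0.44 − 0.14 = 0.42.
Capital: 0.44 × 2.2 = 0.968 pp.
The human-capital index: 0.14 × 5.7 = 0.798 pp.
Hours worked: 0.42 × 3.9 = 1.638 pp.
TFP growth = 5.7 − 3.404 = 2.296%.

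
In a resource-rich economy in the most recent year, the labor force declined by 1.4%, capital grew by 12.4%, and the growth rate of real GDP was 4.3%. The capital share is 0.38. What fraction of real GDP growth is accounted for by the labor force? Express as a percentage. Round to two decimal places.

The labor force accounted for -20.19% of growth.

Labor's share = 1 − 0.38 = 0.62.
The labor force contributed 0.62 × (-1.4) = -0.868 pp.
Share of growth = -0.868 / 4.3 × 100 = -20.186%.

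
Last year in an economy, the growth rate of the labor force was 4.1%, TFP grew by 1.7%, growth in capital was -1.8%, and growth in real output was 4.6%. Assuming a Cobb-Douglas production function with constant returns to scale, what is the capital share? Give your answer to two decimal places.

The capital share is 0.20.

gY = gA + α·gK + (1−α)·gL, so gY − gA − gL = α(gK − gL).
4.6 − 1.7 − 4.1 = α × (-1.8 − 4.1).
-1.2 = -5.9 α, so α = 0.2034.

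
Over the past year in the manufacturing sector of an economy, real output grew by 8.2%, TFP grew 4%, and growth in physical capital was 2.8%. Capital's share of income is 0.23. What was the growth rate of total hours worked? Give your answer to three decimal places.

4.618%

Labor's share = 1 − 0.23 = 0.77.
gY = gA + 0.23×2.8 + 0.77×g.
0.77×g = 8.2 − 4 − 0.644 = 3.556.
g = 3.556 / 0.77 = 4.61818%.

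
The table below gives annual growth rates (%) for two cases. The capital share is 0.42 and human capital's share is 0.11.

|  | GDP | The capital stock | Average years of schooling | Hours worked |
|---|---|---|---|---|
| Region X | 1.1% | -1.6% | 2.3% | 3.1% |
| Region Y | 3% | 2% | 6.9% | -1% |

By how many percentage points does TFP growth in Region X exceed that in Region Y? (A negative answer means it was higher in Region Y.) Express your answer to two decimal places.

Labor's share = 1 − 0.42 − 0.11 = 0.47.
Region X: TFP = 1.1 + 0.672 − 0.253 − 1.457 = 0.062%.
Region Y: TFP = 3 − 0.84 − 0.759 + 0.47 = 1.871%.
Difference = 0.062 − (1.871) = -1.809 pp.

-1.81 percentage points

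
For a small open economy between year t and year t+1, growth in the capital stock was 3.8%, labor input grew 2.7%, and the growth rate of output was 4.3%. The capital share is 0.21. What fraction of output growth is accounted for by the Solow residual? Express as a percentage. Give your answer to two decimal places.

31.84%

Labor's share = 1 − 0.21 = 0.79.
The capital stock: 0.21 × 3.8 = 0.798 pp.
Labor input: 0.79 × 2.7 = 2.133 pp.
TFP growth = 4.3 − 2.931 = 1.369%.
TFP share of growth = 1.369 / 4.3 × 100 = 31.8372%.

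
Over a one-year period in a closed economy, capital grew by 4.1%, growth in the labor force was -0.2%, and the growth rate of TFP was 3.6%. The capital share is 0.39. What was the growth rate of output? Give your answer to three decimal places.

Labor's share = 1 − 0.39 = 0.61.
Capital: 0.39 × 4.1 = 1.599 pp.
The labor force: 0.61 × (-0.2) = -0.122 pp.
Output growth = 3.6 + 1.477 = 5.077%.

5.077%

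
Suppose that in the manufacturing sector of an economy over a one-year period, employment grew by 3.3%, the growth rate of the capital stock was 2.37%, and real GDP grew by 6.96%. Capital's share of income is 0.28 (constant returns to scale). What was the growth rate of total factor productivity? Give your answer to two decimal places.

Total factor productivity grew 3.92%.

Labor's share = 1 − 0.28 = 0.72.
The capital stock: 0.28 × 2.37 = 0.6636 pp.
Employment: 0.72 × 3.3 = 2.376 pp.
TFP growth = 6.96 − 3.0396 = 3.9204%.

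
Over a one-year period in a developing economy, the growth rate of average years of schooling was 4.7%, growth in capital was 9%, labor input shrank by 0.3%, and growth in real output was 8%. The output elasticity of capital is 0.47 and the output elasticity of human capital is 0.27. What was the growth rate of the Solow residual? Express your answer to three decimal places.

Labor's share = 1 − 0.47 − 0.27 = 0.26.
Capital: 0.47 × 9 = 4.23 pp.
Average years of schooling: 0.27 × 4.7 = 1.269 pp.
Labor input: 0.26 × (-0.3) = -0.078 pp.
TFP growth = 8 − 5.421 = 2.579%.

2.579%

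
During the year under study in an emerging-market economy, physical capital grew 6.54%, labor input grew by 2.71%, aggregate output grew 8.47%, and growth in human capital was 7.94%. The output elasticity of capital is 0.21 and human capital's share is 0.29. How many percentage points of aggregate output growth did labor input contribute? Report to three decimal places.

1.355 percentage points

Labor's share = 1 − 0.21 − 0.29 = 0.5.
Contribution = share × growth = 0.5 × 2.71 = 1.355 pp.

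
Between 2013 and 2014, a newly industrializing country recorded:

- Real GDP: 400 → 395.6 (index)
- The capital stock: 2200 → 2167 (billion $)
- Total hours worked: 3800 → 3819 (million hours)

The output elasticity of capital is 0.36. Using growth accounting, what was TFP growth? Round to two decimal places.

-0.88%

Real GDP growth = (395.6 − 400) / 400 = -1.1%.
The capital stock growth = (2167 − 2200) / 2200 = -1.5%.
Total hours worked growth = (3819 − 3800) / 3800 = 0.5%.
Labor's share = 1 − 0.36 = 0.64.
The capital stock: 0.36 × (-1.5) = -0.54 pp.
Total hours worked: 0.64 × 0.5 = 0.32 pp.
TFP growth = -1.1 + 0.22 = -0.88%.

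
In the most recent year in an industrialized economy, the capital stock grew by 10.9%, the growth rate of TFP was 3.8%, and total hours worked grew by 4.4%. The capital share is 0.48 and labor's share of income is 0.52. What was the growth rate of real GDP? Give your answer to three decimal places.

Labor's share = 1 − 0.48 = 0.52.
The capital stock: 0.48 × 10.9 = 5.232 pp.
Total hours worked: 0.52 × 4.4 = 2.288 pp.
Output growth = 3.8 + 7.52 = 11.32%.

11.320%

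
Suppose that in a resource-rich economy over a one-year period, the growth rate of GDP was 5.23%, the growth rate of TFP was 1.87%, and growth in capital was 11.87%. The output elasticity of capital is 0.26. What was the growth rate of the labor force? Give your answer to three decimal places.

Labor's share = 1 − 0.26 = 0.74.
gY = gA + 0.26×11.87 + 0.74×g.
0.74×g = 5.23 − 1.87 − 3.0862 = 0.2738.
g = 0.2738 / 0.74 = 0.37%.

0.370%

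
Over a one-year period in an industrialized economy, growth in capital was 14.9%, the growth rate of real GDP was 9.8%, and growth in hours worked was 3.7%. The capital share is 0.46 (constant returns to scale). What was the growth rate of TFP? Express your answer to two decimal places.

Labor's share = 1 − 0.46 = 0.54.
Capital: 0.46 × 14.9 = 6.854 pp.
Hours worked: 0.54 × 3.7 = 1.998 pp.
TFP growth = 9.8 − 8.852 = 0.948%.

TFP growth was 0.95%.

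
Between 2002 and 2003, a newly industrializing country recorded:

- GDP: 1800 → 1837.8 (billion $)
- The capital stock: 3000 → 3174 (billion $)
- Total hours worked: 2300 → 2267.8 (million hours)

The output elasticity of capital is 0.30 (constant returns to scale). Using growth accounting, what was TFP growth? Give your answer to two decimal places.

1.34%

GDP growth = (1837.8 − 1800) / 1800 = 2.1%.
The capital stock growth = (3174 − 3000) / 3000 = 5.8%.
Total hours worked growth = (2267.8 − 2300) / 2300 = -1.4%.
Labor's share = 1 − 0.3 = 0.7.
The capital stock: 0.3 × 5.8 = 1.74 pp.
Total hours worked: 0.7 × (-1.4) = -0.98 pp.
TFP growth = 2.1 − 0.76 = 1.34%.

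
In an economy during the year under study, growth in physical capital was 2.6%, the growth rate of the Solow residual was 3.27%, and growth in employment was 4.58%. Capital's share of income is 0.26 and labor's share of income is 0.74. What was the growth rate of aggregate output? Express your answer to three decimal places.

Aggregate output grew 7.335%.

Labor's share = 1 − 0.26 = 0.74.
Physical capital: 0.26 × 2.6 = 0.676 pp.
Employment: 0.74 × 4.58 = 3.3892 pp.
Output growth = 3.27 + 4.0652 = 7.3352%.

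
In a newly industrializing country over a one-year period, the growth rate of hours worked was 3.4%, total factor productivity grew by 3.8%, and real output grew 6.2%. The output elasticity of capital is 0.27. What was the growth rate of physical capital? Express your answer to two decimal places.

Labor's share = 1 − 0.27 = 0.73.
gY = gA + 0.73×3.4 + 0.27×g.
0.27×g = 6.2 − 3.8 − 2.482 = -0.082.
g = -0.082 / 0.27 = -0.3037%.

-0.30%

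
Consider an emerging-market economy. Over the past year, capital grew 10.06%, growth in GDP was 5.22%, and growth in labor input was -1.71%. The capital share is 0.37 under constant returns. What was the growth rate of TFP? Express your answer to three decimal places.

Labor's share = 1 − 0.37 = 0.63.
Capital: 0.37 × 10.06 = 3.7222 pp.
Labor input: 0.63 × (-1.71) = -1.0773 pp.
TFP growth = 5.22 − 2.6449 = 2.5751%.

2.575%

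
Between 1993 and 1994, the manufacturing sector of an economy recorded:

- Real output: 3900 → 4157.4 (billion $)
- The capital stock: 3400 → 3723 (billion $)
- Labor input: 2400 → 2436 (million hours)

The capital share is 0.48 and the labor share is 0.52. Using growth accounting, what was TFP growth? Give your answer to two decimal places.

1.26%

Real output growth = (4157.4 − 3900) / 3900 = 6.6%.
The capital stock growth = (3723 − 3400) / 3400 = 9.5%.
Labor input growth = (2436 − 2400) / 2400 = 1.5%.
Labor's share = 1 − 0.48 = 0.52.
The capital stock: 0.48 × 9.5 = 4.56 pp.
Labor input: 0.52 × 1.5 = 0.78 pp.
TFP growth = 6.6 − 5.34 = 1.26%.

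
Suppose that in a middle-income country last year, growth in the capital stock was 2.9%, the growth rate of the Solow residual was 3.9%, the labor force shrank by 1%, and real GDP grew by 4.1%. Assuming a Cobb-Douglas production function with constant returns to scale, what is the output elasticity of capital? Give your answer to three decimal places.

gY = gA + α·gK + (1−α)·gL, so gY − gA − gL = α(gK − gL).
4.1 − 3.9 + 1 = α × (2.9 − (-1)).
1.2 = 3.9 α, so α = 0.30769.

0.308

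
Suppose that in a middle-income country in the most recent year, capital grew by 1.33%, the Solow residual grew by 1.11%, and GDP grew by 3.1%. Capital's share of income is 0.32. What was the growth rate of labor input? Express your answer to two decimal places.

2.30%

Labor's share = 1 − 0.32 = 0.68.
gY = gA + 0.32×1.33 + 0.68×g.
0.68×g = 3.1 − 1.11 − 0.4256 = 1.5644.
g = 1.5644 / 0.68 = 2.3006%.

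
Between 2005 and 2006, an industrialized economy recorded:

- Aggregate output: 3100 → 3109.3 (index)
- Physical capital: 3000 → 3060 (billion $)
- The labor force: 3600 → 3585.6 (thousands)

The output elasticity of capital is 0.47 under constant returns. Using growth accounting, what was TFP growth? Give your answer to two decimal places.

-0.43%

Aggregate output growth = (3109.3 − 3100) / 3100 = 0.3%.
Physical capital growth = (3060 − 3000) / 3000 = 2%.
The labor force growth = (3585.6 − 3600) / 3600 = -0.4%.
Labor's share = 1 − 0.47 = 0.53.
Physical capital: 0.47 × 2 = 0.94 pp.
The labor force: 0.53 × (-0.4) = -0.212 pp.
TFP growth = 0.3 − 0.728 = -0.428%.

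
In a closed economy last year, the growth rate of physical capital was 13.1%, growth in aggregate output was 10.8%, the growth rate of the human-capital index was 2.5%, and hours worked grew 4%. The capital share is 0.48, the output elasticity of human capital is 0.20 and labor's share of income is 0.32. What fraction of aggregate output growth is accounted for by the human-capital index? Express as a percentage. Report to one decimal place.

The human-capital index contributed 0.2 × 2.5 = 0.5 pp.
Share of growth = 0.5 / 10.8 × 100 = 4.63%.

4.6%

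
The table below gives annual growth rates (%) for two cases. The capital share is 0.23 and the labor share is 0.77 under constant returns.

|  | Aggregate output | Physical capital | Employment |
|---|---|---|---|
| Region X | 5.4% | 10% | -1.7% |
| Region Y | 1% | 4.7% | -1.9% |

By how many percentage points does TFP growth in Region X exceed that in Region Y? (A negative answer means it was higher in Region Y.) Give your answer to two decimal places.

3.03 percentage points

Labor's share = 1 − 0.23 = 0.77.
Region X: TFP = 5.4 − 2.3 + 1.309 = 4.409%.
Region Y: TFP = 1 − 1.081 + 1.463 = 1.382%.
Difference = 4.409 − (1.382) = 3.027 pp.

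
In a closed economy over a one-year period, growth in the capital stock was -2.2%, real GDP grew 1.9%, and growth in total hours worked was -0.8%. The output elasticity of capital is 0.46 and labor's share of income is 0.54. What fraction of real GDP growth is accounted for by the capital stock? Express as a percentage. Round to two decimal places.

The capital stock accounted for -53.26% of growth.

The capital stock contributed 0.46 × (-2.2) = -1.012 pp.
Share of growth = -1.012 / 1.9 × 100 = -53.2632%.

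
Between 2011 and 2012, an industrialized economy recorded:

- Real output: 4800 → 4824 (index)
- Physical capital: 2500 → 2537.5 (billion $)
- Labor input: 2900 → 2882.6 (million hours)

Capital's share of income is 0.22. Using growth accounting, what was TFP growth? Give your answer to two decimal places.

0.64%

Real output growth = (4824 − 4800) / 4800 = 0.5%.
Physical capital growth = (2537.5 − 2500) / 2500 = 1.5%.
Labor input growth = (2882.6 − 2900) / 2900 = -0.6%.
Labor's share = 1 − 0.22 = 0.78.
Physical capital: 0.22 × 1.5 = 0.33 pp.
Labor input: 0.78 × (-0.6) = -0.468 pp.
TFP growth = 0.5 + 0.138 = 0.638%.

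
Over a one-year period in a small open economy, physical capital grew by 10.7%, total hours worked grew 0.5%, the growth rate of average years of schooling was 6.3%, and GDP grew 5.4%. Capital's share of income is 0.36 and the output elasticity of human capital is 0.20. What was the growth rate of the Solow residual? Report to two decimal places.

0.07%

Labor's share = 1 − 0.36 − 0.2 = 0.44.
Physical capital: 0.36 × 10.7 = 3.852 pp.
Average years of schooling: 0.2 × 6.3 = 1.26 pp.
Total hours worked: 0.44 × 0.5 = 0.22 pp.
TFP growth = 5.4 − 5.332 = 0.068%.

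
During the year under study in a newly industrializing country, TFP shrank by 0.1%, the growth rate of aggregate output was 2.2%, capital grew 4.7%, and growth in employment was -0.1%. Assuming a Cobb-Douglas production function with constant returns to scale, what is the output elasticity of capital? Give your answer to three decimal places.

gY = gA + α·gK + (1−α)·gL, so gY − gA − gL = α(gK − gL).
2.2 + 0.1 + 0.1 = α × (4.7 − (-0.1)).
2.4 = 4.8 α, so α = 0.5.

0.500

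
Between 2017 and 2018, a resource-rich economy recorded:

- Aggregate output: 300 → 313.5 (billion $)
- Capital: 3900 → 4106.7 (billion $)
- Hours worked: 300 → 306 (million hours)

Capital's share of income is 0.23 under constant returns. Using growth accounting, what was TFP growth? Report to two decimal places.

Aggregate output growth = (313.5 − 300) / 300 = 4.5%.
Capital growth = (4106.7 − 3900) / 3900 = 5.3%.
Hours worked growth = (306 − 300) / 300 = 2%.
Labor's share = 1 − 0.23 = 0.77.
Capital: 0.23 × 5.3 = 1.219 pp.
Hours worked: 0.77 × 2 = 1.54 pp.
TFP growth = 4.5 − 2.759 = 1.741%.

1.74%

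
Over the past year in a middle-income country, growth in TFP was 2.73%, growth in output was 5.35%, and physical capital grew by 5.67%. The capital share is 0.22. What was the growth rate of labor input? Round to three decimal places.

Labor input grew 1.760%.

Labor's share = 1 − 0.22 = 0.78.
gY = gA + 0.22×5.67 + 0.78×g.
0.78×g = 5.35 − 2.73 − 1.2474 = 1.3726.
g = 1.3726 / 0.78 = 1.75974%.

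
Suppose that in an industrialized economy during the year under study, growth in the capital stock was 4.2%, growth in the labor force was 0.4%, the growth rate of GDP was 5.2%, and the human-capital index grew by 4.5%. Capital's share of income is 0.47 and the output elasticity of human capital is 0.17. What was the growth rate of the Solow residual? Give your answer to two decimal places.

2.32%

Labor's share = 1 − 0.47 − 0.17 = 0.36.
The capital stock: 0.47 × 4.2 = 1.974 pp.
The human-capital index: 0.17 × 4.5 = 0.765 pp.
The labor force: 0.36 × 0.4 = 0.144 pp.
TFP growth = 5.2 − 2.883 = 2.317%.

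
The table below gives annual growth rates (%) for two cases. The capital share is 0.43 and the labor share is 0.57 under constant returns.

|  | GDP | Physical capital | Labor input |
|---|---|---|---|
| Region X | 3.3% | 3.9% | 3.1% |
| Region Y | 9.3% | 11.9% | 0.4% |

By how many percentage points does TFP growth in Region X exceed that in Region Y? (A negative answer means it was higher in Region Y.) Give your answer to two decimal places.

-4.10 percentage points

Labor's share = 1 − 0.43 = 0.57.
Region X: TFP = 3.3 − 1.677 − 1.767 = -0.144%.
Region Y: TFP = 9.3 − 5.117 − 0.228 = 3.955%.
Difference = -0.144 − (3.955) = -4.099 pp.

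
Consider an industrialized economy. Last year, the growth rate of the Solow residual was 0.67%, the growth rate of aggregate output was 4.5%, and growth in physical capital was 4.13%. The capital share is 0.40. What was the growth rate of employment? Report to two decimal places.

Labor's share = 1 − 0.4 = 0.6.
gY = gA + 0.4×4.13 + 0.6×g.
0.6×g = 4.5 − 0.67 − 1.652 = 2.178.
g = 2.178 / 0.6 = 3.63%.

3.63%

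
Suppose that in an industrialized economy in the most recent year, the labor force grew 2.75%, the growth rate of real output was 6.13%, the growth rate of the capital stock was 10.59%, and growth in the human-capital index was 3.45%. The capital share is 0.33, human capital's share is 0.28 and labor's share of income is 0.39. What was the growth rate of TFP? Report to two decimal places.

Labor's share = 1 − 0.33 − 0.28 = 0.39.
The capital stock: 0.33 × 10.59 = 3.4947 pp.
The human-capital index: 0.28 × 3.45 = 0.966 pp.
The labor force: 0.39 × 2.75 = 1.0725 pp.
TFP growth = 6.13 − 5.5332 = 0.5968%.

0.60%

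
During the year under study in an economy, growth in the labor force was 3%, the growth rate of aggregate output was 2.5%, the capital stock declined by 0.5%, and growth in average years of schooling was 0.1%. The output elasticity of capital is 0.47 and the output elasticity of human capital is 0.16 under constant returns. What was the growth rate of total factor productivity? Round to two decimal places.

Labor's share = 1 − 0.47 − 0.16 = 0.37.
The capital stock: 0.47 × (-0.5) = -0.235 pp.
Average years of schooling: 0.16 × 0.1 = 0.016 pp.
The labor force: 0.37 × 3 = 1.11 pp.
TFP growth = 2.5 − 0.891 = 1.609%.

Total factor productivity grew 1.61%.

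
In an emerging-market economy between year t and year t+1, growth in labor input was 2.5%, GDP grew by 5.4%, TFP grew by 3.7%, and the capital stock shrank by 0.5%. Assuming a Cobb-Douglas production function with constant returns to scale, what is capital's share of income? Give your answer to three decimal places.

gY = gA + α·gK + (1−α)·gL, so gY − gA − gL = α(gK − gL).
5.4 − 3.7 − 2.5 = α × (-0.5 − 2.5).
-0.8 = -3 α, so α = 0.26667.

α = 0.267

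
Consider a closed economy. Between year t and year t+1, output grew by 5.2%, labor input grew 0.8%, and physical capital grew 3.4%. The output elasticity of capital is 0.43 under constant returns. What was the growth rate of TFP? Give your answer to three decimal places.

Labor's share = 1 − 0.43 = 0.57.
Physical capital: 0.43 × 3.4 = 1.462 pp.
Labor input: 0.57 × 0.8 = 0.456 pp.
TFP growth = 5.2 − 1.918 = 3.282%.

3.282%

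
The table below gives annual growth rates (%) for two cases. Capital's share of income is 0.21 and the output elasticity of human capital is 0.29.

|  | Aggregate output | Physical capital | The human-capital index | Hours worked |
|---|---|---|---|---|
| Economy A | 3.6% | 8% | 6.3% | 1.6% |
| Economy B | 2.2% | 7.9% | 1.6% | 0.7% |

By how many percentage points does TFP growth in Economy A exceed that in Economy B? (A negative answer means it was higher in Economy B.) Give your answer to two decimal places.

Labor's share = 1 − 0.21 − 0.29 = 0.5.
Economy A: TFP = 3.6 − 1.68 − 1.827 − 0.8 = -0.707%.
Economy B: TFP = 2.2 − 1.659 − 0.464 − 0.35 = -0.273%.
Difference = -0.707 − (-0.273) = -0.434 pp.

-0.43 percentage points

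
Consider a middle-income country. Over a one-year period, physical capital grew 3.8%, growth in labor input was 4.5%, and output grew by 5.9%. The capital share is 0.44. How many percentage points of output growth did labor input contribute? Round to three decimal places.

2.520 percentage points

Labor's share = 1 − 0.44 = 0.56.
Contribution = share × growth = 0.56 × 4.5 = 2.52 pp.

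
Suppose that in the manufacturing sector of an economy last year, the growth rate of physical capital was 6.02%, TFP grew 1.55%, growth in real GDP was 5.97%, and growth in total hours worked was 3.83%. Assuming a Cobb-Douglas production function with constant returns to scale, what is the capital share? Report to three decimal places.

The capital share is 0.269.

gY = gA + α·gK + (1−α)·gL, so gY − gA − gL = α(gK − gL).
5.97 − 1.55 − 3.83 = α × (6.02 − 3.83).
0.59 = 2.19 α, so α = 0.26941.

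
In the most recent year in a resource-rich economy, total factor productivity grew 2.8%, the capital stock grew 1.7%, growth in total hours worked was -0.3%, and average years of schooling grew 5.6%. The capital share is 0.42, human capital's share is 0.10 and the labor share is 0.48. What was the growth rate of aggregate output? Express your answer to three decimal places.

Labor's share = 1 − 0.42 − 0.1 = 0.48.
The capital stock: 0.42 × 1.7 = 0.714 pp.
Average years of schooling: 0.1 × 5.6 = 0.56 pp.
Total hours worked: 0.48 × (-0.3) = -0.144 pp.
Output growth = 2.8 + 1.13 = 3.93%.

Aggregate output growth was 3.930%.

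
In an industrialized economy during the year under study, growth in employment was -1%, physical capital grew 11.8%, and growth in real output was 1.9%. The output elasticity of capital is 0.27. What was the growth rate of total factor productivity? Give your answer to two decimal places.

-0.56%

Labor's share = 1 − 0.27 = 0.73.
Physical capital: 0.27 × 11.8 = 3.186 pp.
Employment: 0.73 × (-1) = -0.73 pp.
TFP growth = 1.9 − 2.456 = -0.556%.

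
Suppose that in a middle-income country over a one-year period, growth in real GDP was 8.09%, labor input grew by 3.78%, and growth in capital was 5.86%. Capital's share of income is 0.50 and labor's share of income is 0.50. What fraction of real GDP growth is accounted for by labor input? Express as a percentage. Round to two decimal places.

23.36%

Labor's share = 1 − 0.5 = 0.5.
Labor input contributed 0.5 × 3.78 = 1.89 pp.
Share of growth = 1.89 / 8.09 × 100 = 23.3622%.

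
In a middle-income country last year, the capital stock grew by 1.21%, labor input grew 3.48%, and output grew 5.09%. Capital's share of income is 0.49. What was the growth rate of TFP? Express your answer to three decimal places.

2.722%

Labor's share = 1 − 0.49 = 0.51.
The capital stock: 0.49 × 1.21 = 0.5929 pp.
Labor input: 0.51 × 3.48 = 1.7748 pp.
TFP growth = 5.09 − 2.3677 = 2.7223%.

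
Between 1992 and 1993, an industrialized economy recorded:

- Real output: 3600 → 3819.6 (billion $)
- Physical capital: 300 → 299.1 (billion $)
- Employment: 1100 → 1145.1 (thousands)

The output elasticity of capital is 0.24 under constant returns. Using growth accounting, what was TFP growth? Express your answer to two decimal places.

Real output growth = (3819.6 − 3600) / 3600 = 6.1%.
Physical capital growth = (299.1 − 300) / 300 = -0.3%.
Employment growth = (1145.1 − 1100) / 1100 = 4.1%.
Labor's share = 1 − 0.24 = 0.76.
Physical capital: 0.24 × (-0.3) = -0.072 pp.
Employment: 0.76 × 4.1 = 3.116 pp.
TFP growth = 6.1 − 3.044 = 3.056%.

TFP grew 3.06%.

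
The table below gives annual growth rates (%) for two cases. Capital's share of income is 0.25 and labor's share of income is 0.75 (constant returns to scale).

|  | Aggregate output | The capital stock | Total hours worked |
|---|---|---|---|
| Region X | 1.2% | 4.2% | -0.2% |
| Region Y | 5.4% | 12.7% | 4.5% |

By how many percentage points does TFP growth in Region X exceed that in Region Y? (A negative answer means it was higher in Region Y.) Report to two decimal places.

Labor's share = 1 − 0.25 = 0.75.
Region X: TFP = 1.2 − 1.05 + 0.15 = 0.3%.
Region Y: TFP = 5.4 − 3.175 − 3.375 = -1.15%.
Difference = 0.3 − (-1.15) = 1.45 pp.

1.45 percentage points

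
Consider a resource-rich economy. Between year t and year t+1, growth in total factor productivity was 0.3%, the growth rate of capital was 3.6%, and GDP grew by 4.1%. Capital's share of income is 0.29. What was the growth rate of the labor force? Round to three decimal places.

Labor's share = 1 − 0.29 = 0.71.
gY = gA + 0.29×3.6 + 0.71×g.
0.71×g = 4.1 − 0.3 − 1.044 = 2.756.
g = 2.756 / 0.71 = 3.88169%.

3.882%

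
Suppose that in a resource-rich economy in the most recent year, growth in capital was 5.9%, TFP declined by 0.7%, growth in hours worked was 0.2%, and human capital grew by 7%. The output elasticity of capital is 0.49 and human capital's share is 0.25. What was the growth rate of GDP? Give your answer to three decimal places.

GDP grew 3.993%.

Labor's share = 1 − 0.49 − 0.25 = 0.26.
Capital: 0.49 × 5.9 = 2.891 pp.
Human capital: 0.25 × 7 = 1.75 pp.
Hours worked: 0.26 × 0.2 = 0.052 pp.
Output growth = -0.7 + 4.693 = 3.993%.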